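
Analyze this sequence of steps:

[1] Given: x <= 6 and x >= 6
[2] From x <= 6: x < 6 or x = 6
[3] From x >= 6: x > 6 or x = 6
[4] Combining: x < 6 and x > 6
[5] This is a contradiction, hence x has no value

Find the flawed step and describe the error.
Step 4: Combining: x < 6 and x > 6

Step 4 incorrectly combines the conditions. From x <= 6 and x >= 6, the intersection is x = 6. The error treats the 'or' cases as 'and' requirements. The correct conclusion is that x = 6 is the unique solution, not that no solution exists.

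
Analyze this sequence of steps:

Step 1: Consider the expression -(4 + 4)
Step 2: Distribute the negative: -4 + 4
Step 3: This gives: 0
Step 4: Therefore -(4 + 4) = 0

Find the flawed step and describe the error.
Step 2: Distribute the negative: -4 + 4

Step 2 incorrectly distributes the negative sign. The correct distribution is -(4 + 4) = -4 - 4 = -8. The negative must be applied to both terms, not just the first. The error treats -(4 + 4) as -4 + 4, which equals 0 instead of -8.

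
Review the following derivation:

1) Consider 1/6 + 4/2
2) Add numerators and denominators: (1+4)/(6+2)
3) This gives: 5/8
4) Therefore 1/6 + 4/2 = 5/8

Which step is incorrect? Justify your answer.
Step 2: Add numerators and denominators: (1+4)/(6+2)

Step 2 incorrectly adds fractions by separately adding numerators and denominators. This is wrong. The correct method requires a common denominator: 1/6 + 4/2 = (1×2 + 4×6)/(6×2) = 26/12 = 13/6. The method used gives 5/8, which is different.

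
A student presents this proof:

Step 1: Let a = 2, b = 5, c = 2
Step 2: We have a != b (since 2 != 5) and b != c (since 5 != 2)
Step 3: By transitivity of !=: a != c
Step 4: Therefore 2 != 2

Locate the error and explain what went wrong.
Step 3: By transitivity of !=: a != c

Step 3 incorrectly applies transitivity to the '!=' relation. Transitivity states: if a R b and b R c, then a R c. However, '!=' is not transitive. Counterexample: 2 != 5 and 5 != 2, but 2 = 2 (both equal 2). Transitivity holds for relations like <, <=, =, but not for !=.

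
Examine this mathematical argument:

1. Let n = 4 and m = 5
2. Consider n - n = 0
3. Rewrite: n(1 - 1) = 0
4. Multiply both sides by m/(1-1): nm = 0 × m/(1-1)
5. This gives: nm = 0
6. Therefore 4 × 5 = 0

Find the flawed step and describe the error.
Step 4: Multiply both sides by m/(1-1): nm = 0 × m/(1-1)

Step 4 multiplies both sides by m/(1-1). However, 1-1 = 0, so this is multiplication by m/0, which is undefined. We cannot multiply by an undefined expression.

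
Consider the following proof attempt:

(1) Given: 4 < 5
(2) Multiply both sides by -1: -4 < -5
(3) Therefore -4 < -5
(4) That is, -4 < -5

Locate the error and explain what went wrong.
Step 2: Multiply both sides by -1: -4 < -5

Step 2 multiplies both sides by -1 but fails to reverse the inequality sign. When multiplying (or dividing) an inequality by a negative number, the direction must be reversed. Since 4 < 5, we should get -4 > -5, i.e., -4 > -5.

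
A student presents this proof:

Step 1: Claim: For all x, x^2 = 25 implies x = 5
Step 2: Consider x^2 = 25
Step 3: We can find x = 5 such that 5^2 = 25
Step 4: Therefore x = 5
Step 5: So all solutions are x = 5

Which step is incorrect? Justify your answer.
Step 4: Therefore x = 5

Step 4 incorrectly concludes that x = 5 is the only solution. The proof shows that x = 5 is A solution (existence), but does not show it is the ONLY solution (uniqueness). In fact, x = -5 is also a solution since (-5)^2 = 25. Finding one solution doesn't prove there are no others.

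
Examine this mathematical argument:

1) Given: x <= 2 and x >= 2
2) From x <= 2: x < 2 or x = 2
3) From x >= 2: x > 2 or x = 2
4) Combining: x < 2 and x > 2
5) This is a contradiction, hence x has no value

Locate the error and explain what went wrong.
Step 4: Combining: x < 2 and x > 2

Step 4 incorrectly combines the conditions. From x <= 2 and x >= 2, the intersection is x = 2. The error treats the 'or' cases as 'and' requirements. The correct conclusion is that x = 2 is the unique solution, not that no solution exists.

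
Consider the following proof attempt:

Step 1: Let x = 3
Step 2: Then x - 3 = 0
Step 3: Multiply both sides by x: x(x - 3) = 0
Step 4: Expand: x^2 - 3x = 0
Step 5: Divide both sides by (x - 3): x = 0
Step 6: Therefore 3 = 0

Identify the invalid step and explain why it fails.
Step 5: Divide both sides by (x - 3): x = 0

Step 5 divides both sides by (x - 3). However, since x = 3, we have (x - 3) = 0. Division by zero is undefined, making this step invalid.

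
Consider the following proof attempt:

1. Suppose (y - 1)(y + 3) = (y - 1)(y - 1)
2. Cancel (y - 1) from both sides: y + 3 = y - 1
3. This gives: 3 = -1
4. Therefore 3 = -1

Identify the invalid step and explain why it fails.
Step 2: Cancel (y - 1) from both sides: y + 3 = y - 1

Step 2 cancels (y - 1) from both sides. This is only valid if (y - 1) ≠ 0, i.e., y ≠ 1. When y = 1, both sides equal zero regardless of the other factors. The correct approach requires considering y = 1 as a separate case.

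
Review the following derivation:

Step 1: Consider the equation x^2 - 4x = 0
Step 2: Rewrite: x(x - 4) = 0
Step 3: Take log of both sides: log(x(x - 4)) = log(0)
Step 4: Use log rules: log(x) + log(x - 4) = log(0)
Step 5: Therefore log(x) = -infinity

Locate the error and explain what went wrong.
Step 3: Take log of both sides: log(x(x - 4)) = log(0)

Step 3 takes the logarithm of both sides, resulting in log(0) on the right side. The logarithm is only defined for positive numbers; log(0) is undefined (approaches negative infinity). This operation is invalid.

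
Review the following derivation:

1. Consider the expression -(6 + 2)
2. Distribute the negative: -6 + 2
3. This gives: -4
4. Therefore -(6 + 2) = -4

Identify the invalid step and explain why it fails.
Step 2: Distribute the negative: -6 + 2

Step 2 incorrectly distributes the negative sign. The correct distribution is -(6 + 2) = -6 - 2 = -8. The negative must be applied to both terms, not just the first. The error treats -(6 + 2) as -6 + 2, which equals -4 instead of -8.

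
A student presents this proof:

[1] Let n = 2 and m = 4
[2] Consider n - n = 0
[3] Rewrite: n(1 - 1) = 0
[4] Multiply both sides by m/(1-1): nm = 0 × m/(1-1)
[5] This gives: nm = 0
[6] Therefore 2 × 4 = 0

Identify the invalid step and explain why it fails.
Step 4: Multiply both sides by m/(1-1): nm = 0 × m/(1-1)

Step 4 multiplies both sides by m/(1-1). However, 1-1 = 0, so this is multiplication by m/0, which is undefined. We cannot multiply by an undefined expression.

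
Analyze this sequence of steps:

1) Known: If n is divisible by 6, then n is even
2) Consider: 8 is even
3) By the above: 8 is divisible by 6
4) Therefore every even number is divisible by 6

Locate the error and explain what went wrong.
Step 3: By the above: 8 is divisible by 6

Step 3 commits the fallacy of affirming the consequent. The known fact 'divisible by 6 → even' does NOT imply 'even → divisible by 6'. That would be the converse, which is false. For example, 8 is even but 8 ÷ 6 = 1.33, which is not an integer.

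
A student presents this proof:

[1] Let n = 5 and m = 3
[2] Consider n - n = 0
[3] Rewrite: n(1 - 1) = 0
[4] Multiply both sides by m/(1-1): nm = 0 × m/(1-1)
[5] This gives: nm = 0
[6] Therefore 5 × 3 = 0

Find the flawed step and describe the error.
Step 4: Multiply both sides by m/(1-1): nm = 0 × m/(1-1)

Step 4 multiplies both sides by m/(1-1). However, 1-1 = 0, so this is multiplication by m/0, which is undefined. We cannot multiply by an undefined expression.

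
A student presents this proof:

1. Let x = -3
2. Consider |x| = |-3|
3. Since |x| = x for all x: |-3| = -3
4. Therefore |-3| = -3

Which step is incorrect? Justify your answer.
Step 3: Since |x| = x for all x: |-3| = -3

Step 3 incorrectly states that |x| = x for all x. The correct definition is |x| = x when x >= 0, and |x| = -x when x < 0. Since -3 < 0, we have |-3| = -(-3) = 3, not -3.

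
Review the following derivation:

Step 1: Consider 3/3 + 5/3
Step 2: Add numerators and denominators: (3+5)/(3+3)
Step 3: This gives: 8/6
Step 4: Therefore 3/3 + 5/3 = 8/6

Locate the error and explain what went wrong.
Step 2: Add numerators and denominators: (3+5)/(3+3)

Step 2 incorrectly adds fractions by separately adding numerators and denominators. This is wrong. The correct method requires a common denominator: 3/3 + 5/3 = (3×3 + 5×3)/(3×3) = 24/9 = 8/3. The method used gives 8/6, which is different.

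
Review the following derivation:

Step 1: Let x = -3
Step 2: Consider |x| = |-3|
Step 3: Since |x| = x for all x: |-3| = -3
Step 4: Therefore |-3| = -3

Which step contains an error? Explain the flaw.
Step 3: Since |x| = x for all x: |-3| = -3

Step 3 incorrectly states that |x| = x for all x. The correct definition is |x| = x when x >= 0, and |x| = -x when x < 0. Since -3 < 0, we have |-3| = -(-3) = 3, not -3.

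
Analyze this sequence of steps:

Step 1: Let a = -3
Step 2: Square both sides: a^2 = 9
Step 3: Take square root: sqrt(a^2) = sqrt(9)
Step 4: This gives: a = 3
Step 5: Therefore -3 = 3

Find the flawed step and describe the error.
Step 4: This gives: a = 3

Step 4 incorrectly states that sqrt(a^2) = a. The correct identity is sqrt(a^2) = |a|. Since a = -3 < 0, we have sqrt(a^2) = |-3| = 3, not a = -3.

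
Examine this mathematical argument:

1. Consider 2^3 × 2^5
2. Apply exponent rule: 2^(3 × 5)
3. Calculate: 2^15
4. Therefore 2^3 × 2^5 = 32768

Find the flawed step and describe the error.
Step 2: Apply exponent rule: 2^(3 × 5)

Step 2 incorrectly states that a^b × a^c = a^(b×c). The correct rule is a^b × a^c = a^(b+c). The actual value is 2^3 × 2^5 = 2^8 = 256, not 2^15 = 32768.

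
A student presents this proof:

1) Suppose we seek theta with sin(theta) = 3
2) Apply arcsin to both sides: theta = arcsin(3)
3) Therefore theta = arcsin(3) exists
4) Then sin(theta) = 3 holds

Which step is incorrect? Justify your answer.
Step 2: Apply arcsin to both sides: theta = arcsin(3)

Step 2 applies arcsin to 3. However, arcsin(x) is only defined for x in [-1, 1] because sin(theta) can only produce values in that range. Since |3| > 1, arcsin(3) is undefined. There is no angle whose sine equals 3.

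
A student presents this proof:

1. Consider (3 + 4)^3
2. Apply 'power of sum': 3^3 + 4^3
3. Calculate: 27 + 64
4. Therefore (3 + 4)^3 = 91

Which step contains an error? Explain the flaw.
Step 2: Apply 'power of sum': 3^3 + 4^3

Step 2 incorrectly applies a non-existent rule '(a+b)^n = a^n + b^n'. This is false in general. The correct expansion uses the binomial theorem. The actual value is (3 + 4)^3 = 7^3 = 343, not 91.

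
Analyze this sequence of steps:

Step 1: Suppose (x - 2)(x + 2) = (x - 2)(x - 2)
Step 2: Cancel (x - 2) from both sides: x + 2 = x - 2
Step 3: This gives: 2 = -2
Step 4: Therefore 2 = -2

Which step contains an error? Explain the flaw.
Step 2: Cancel (x - 2) from both sides: x + 2 = x - 2

Step 2 cancels (x - 2) from both sides. This is only valid if (x - 2) ≠ 0, i.e., x ≠ 2. When x = 2, both sides equal zero regardless of the other factors. The correct approach requires considering x = 2 as a separate case.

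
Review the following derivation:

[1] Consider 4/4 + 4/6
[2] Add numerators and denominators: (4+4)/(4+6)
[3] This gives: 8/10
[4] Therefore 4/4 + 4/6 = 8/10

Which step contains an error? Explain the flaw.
Step 2: Add numerators and denominators: (4+4)/(4+6)

Step 2 incorrectly adds fractions by separately adding numerators and denominators. This is wrong. The correct method requires a common denominator: 4/4 + 4/6 = (4×6 + 4×4)/(4×6) = 40/24 = 5/3. The method used gives 8/10, which is different.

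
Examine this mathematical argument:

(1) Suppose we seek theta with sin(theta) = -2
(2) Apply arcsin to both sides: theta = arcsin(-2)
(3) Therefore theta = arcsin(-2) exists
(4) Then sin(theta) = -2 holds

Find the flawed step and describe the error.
Step 2: Apply arcsin to both sides: theta = arcsin(-2)

Step 2 applies arcsin to -2. However, arcsin(x) is only defined for x in [-1, 1] because sin(theta) can only produce values in that range. Since |-2| > 1, arcsin(-2) is undefined. There is no angle whose sine equals -2.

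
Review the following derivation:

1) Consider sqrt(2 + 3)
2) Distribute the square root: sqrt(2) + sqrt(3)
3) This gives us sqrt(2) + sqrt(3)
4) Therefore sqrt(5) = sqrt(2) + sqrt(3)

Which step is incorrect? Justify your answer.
Step 2: Distribute the square root: sqrt(2) + sqrt(3)

Step 2 incorrectly 'distributes' the square root over addition. The square root function does not distribute: sqrt(a + b) ≠ sqrt(a) + sqrt(b). In fact, sqrt(2 + 3) = sqrt(5) ≈ 2.2361, while sqrt(2) + sqrt(3) ≈ 3.1463.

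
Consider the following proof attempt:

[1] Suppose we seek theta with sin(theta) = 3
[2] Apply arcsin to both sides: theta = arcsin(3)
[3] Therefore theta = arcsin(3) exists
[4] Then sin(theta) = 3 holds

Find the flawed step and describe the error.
Step 2: Apply arcsin to both sides: theta = arcsin(3)

Step 2 applies arcsin to 3. However, arcsin(x) is only defined for x in [-1, 1] because sin(theta) can only produce values in that range. Since |3| > 1, arcsin(3) is undefined. There is no angle whose sine equals 3.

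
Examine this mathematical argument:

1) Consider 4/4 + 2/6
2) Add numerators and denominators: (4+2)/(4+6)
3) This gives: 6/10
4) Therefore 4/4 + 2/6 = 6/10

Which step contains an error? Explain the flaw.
Step 2: Add numerators and denominators: (4+2)/(4+6)

Step 2 incorrectly adds fractions by separately adding numerators and denominators. This is wrong. The correct method requires a common denominator: 4/4 + 2/6 = (4×6 + 2×4)/(4×6) = 32/24 = 4/3. The method used gives 6/10, which is different.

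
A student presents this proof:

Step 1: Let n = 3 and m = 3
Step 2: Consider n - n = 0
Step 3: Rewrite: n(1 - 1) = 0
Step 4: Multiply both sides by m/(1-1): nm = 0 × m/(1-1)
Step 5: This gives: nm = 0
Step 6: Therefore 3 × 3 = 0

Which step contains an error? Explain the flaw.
Step 4: Multiply both sides by m/(1-1): nm = 0 × m/(1-1)

Step 4 multiplies both sides by m/(1-1). However, 1-1 = 0, so this is multiplication by m/0, which is undefined. We cannot multiply by an undefined expression.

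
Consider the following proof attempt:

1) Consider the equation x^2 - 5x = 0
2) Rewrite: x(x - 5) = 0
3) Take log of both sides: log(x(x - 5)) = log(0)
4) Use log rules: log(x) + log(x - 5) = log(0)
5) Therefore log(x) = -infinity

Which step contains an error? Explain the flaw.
Step 3: Take log of both sides: log(x(x - 5)) = log(0)

Step 3 takes the logarithm of both sides, resulting in log(0) on the right side. The logarithm is only defined for positive numbers; log(0) is undefined (approaches negative infinity). This operation is invalid.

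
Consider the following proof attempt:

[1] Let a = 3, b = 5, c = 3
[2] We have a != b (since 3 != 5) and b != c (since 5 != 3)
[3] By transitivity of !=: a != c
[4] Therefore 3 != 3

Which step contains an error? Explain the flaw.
Step 3: By transitivity of !=: a != c

Step 3 incorrectly applies transitivity to the '!=' relation. Transitivity states: if a R b and b R c, then a R c. However, '!=' is not transitive. Counterexample: 3 != 5 and 5 != 3, but 3 = 3 (both equal 3). Transitivity holds for relations like <, <=, =, but not for !=.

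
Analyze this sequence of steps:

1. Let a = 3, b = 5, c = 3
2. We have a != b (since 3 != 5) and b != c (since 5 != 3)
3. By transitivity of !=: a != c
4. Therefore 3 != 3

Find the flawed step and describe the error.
Step 3: By transitivity of !=: a != c

Step 3 incorrectly applies transitivity to the '!=' relation. Transitivity states: if a R b and b R c, then a R c. However, '!=' is not transitive. Counterexample: 3 != 5 and 5 != 3, but 3 = 3 (both equal 3). Transitivity holds for relations like <, <=, =, but not for !=.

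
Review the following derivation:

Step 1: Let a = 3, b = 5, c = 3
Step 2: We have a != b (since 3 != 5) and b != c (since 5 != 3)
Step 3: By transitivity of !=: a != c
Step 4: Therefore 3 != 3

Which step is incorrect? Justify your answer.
Step 3: By transitivity of !=: a != c

Step 3 incorrectly applies transitivity to the '!=' relation. Transitivity states: if a R b and b R c, then a R c. However, '!=' is not transitive. Counterexample: 3 != 5 and 5 != 3, but 3 = 3 (both equal 3). Transitivity holds for relations like <, <=, =, but not for !=.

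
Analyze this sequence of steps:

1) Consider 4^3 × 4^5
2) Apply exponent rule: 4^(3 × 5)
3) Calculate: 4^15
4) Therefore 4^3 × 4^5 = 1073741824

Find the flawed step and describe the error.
Step 2: Apply exponent rule: 4^(3 × 5)

Step 2 incorrectly states that a^b × a^c = a^(b×c). The correct rule is a^b × a^c = a^(b+c). The actual value is 4^3 × 4^5 = 4^8 = 65536, not 4^15 = 1073741824.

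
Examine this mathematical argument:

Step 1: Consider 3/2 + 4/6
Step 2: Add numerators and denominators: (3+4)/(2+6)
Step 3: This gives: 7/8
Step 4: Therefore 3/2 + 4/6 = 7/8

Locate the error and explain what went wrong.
Step 2: Add numerators and denominators: (3+4)/(2+6)

Step 2 incorrectly adds fractions by separately adding numerators and denominators. This is wrong. The correct method requires a common denominator: 3/2 + 4/6 = (3×6 + 4×2)/(2×6) = 26/12 = 13/6. The method used gives 7/8, which is different.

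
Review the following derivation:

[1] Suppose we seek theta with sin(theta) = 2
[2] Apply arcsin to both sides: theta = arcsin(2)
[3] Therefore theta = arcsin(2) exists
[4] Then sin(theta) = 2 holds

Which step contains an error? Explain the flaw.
Step 2: Apply arcsin to both sides: theta = arcsin(2)

Step 2 applies arcsin to 2. However, arcsin(x) is only defined for x in [-1, 1] because sin(theta) can only produce values in that range. Since |2| > 1, arcsin(2) is undefined. There is no angle whose sine equals 2.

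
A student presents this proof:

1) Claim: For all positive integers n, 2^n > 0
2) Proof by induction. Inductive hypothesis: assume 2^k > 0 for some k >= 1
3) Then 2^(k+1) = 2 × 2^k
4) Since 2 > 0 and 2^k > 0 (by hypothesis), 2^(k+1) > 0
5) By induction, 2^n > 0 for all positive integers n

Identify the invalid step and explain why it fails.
Step 5: By induction, 2^n > 0 for all positive integers n

Step 5 concludes the proof by induction, but no base case was ever established. A valid induction proof requires: (1) a base case proving 2^1 > 0, and (2) an inductive step showing IF 2^k > 0 THEN 2^(k+1) > 0. Steps 2-4 correctly establish the inductive step, but without the base case the conclusion in step 5 does not follow.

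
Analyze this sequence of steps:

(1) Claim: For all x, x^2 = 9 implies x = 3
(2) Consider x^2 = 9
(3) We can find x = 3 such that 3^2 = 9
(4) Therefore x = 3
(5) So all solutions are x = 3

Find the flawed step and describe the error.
Step 4: Therefore x = 3

Step 4 incorrectly concludes that x = 3 is the only solution. The proof shows that x = 3 is A solution (existence), but does not show it is the ONLY solution (uniqueness). In fact, x = -3 is also a solution since (-3)^2 = 9. Finding one solution doesn't prove there are no others.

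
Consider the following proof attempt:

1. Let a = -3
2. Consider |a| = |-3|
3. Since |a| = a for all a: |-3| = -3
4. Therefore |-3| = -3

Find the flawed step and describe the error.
Step 3: Since |a| = a for all a: |-3| = -3

Step 3 incorrectly states that |a| = a for all a. The correct definition is |a| = a when a >= 0, and |a| = -a when a < 0. Since -3 < 0, we have |-3| = -(-3) = 3, not -3.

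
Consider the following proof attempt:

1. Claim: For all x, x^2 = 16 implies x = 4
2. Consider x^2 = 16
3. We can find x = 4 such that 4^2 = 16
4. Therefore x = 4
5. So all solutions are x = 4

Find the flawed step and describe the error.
Step 4: Therefore x = 4

Step 4 incorrectly concludes that x = 4 is the only solution. The proof shows that x = 4 is A solution (existence), but does not show it is the ONLY solution (uniqueness). In fact, x = -4 is also a solution since (-4)^2 = 16. Finding one solution doesn't prove there are no others.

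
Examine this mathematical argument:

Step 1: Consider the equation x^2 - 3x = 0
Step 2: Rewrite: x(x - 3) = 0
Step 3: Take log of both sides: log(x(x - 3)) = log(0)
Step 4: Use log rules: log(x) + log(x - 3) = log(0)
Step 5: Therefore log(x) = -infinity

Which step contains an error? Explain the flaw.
Step 3: Take log of both sides: log(x(x - 3)) = log(0)

Step 3 takes the logarithm of both sides, resulting in log(0) on the right side. The logarithm is only defined for positive numbers; log(0) is undefined (approaches negative infinity). This operation is invalid.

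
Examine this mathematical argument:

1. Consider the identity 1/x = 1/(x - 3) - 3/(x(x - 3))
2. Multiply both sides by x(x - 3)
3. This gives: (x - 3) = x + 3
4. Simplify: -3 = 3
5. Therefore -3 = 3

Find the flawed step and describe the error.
Step 3: This gives: (x - 3) = x + 3

Step 3 makes a sign error when clearing denominators. Multiplying -3/(x(x - 3)) by x(x - 3) gives -3, not +3. The correct result is (x - 3) = x - 3, which is trivially true, not (x - 3) = x + 3. (Step 1 is a valid identity: 1/(x - 3) - 3/(x(x - 3)) = (x - 3)/(x(x - 3)) = 1/x.)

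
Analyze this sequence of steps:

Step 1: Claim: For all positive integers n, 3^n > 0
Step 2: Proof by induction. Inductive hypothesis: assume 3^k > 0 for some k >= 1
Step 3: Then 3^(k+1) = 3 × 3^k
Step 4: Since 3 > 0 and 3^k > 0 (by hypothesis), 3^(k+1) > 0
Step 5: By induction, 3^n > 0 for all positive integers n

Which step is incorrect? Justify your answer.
Step 5: By induction, 3^n > 0 for all positive integers n

Step 5 concludes the proof by induction, but no base case was ever established. A valid induction proof requires: (1) a base case proving 3^1 > 0, and (2) an inductive step showing IF 3^k > 0 THEN 3^(k+1) > 0. Steps 2-4 correctly establish the inductive step, but without the base case the conclusion in step 5 does not follow.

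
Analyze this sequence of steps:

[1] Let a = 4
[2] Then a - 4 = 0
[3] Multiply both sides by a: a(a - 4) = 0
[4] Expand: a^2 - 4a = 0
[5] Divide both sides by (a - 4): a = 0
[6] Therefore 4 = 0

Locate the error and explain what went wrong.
Step 5: Divide both sides by (a - 4): a = 0

Step 5 divides both sides by (a - 4). However, since a = 4, we have (a - 4) = 0. Division by zero is undefined, making this step invalid.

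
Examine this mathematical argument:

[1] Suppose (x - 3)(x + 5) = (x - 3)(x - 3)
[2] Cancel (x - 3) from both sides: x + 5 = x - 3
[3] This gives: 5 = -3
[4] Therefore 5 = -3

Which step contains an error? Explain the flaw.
Step 2: Cancel (x - 3) from both sides: x + 5 = x - 3

Step 2 cancels (x - 3) from both sides. This is only valid if (x - 3) ≠ 0, i.e., x ≠ 3. When x = 3, both sides equal zero regardless of the other factors. The correct approach requires considering x = 3 as a separate case.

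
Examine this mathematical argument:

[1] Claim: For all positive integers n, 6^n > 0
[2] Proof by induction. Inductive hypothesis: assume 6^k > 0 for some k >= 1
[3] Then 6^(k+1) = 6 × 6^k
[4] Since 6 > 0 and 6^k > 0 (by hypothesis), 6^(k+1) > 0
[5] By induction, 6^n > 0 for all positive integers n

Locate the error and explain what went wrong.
Step 5: By induction, 6^n > 0 for all positive integers n

Step 5 concludes the proof by induction, but no base case was ever established. A valid induction proof requires: (1) a base case proving 6^1 > 0, and (2) an inductive step showing IF 6^k > 0 THEN 6^(k+1) > 0. Steps 2-4 correctly establish the inductive step, but without the base case the conclusion in step 5 does not follow.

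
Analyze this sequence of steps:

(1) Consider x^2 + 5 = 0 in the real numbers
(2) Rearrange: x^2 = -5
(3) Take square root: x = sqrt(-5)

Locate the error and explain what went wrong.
Step 3: Take square root: x = sqrt(-5)

Step 3 takes the square root of -5, which is negative. In the real number system, the square root of a negative number is undefined. The equation x^2 + 5 = 0 has no real solutions. Square roots of negative numbers only exist in the complex numbers.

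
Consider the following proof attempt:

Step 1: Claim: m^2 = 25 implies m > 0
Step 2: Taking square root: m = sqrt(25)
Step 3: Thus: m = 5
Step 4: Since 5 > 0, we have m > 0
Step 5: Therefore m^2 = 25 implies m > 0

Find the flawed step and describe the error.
Step 2: Taking square root: m = sqrt(25)

Step 2 takes the square root and assumes the positive root only. The equation m^2 = 25 actually has two solutions: m = 5 and m = -5. The proof silently assumes m > 0 without justification, then uses this assumption to conclude m > 0, which is circular. The counterexample m = -5 shows the claim is false.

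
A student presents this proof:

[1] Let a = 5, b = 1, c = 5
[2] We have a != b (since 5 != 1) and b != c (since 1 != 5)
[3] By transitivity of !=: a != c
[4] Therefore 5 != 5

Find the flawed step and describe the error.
Step 3: By transitivity of !=: a != c

Step 3 incorrectly applies transitivity to the '!=' relation. Transitivity states: if a R b and b R c, then a R c. However, '!=' is not transitive. Counterexample: 5 != 1 and 1 != 5, but 5 = 5 (both equal 5). Transitivity holds for relations like <, <=, =, but not for !=.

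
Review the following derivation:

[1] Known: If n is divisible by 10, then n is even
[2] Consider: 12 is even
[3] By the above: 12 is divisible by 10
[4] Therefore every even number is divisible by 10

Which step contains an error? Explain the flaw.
Step 3: By the above: 12 is divisible by 10

Step 3 commits the fallacy of affirming the consequent. The known fact 'divisible by 10 → even' does NOT imply 'even → divisible by 10'. That would be the converse, which is false. For example, 12 is even but 12 ÷ 10 = 1.20, which is not an integer.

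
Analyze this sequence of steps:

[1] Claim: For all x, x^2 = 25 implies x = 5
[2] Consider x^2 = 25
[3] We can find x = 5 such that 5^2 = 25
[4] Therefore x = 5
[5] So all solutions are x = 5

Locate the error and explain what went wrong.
Step 4: Therefore x = 5

Step 4 incorrectly concludes that x = 5 is the only solution. The proof shows that x = 5 is A solution (existence), but does not show it is the ONLY solution (uniqueness). In fact, x = -5 is also a solution since (-5)^2 = 25. Finding one solution doesn't prove there are no others.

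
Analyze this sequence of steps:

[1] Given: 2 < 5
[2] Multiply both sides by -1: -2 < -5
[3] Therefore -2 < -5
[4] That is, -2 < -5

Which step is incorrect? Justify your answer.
Step 2: Multiply both sides by -1: -2 < -5

Step 2 multiplies both sides by -1 but fails to reverse the inequality sign. When multiplying (or dividing) an inequality by a negative number, the direction must be reversed. Since 2 < 5, we should get -2 > -5, i.e., -2 > -5.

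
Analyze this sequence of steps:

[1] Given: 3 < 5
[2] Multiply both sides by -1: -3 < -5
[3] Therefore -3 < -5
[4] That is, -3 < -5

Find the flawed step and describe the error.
Step 2: Multiply both sides by -1: -3 < -5

Step 2 multiplies both sides by -1 but fails to reverse the inequality sign. When multiplying (or dividing) an inequality by a negative number, the direction must be reversed. Since 3 < 5, we should get -3 > -5, i.e., -3 > -5.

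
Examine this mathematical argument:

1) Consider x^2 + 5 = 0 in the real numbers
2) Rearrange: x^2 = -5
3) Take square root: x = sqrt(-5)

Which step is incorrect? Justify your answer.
Step 3: Take square root: x = sqrt(-5)

Step 3 takes the square root of -5, which is negative. In the real number system, the square root of a negative number is undefined. The equation x^2 + 5 = 0 has no real solutions. Square roots of negative numbers only exist in the complex numbers.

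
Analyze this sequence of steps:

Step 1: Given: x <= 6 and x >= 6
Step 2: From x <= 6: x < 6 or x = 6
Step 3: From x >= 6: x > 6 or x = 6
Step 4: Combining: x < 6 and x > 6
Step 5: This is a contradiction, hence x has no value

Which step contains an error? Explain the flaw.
Step 4: Combining: x < 6 and x > 6

Step 4 incorrectly combines the conditions. From x <= 6 and x >= 6, the intersection is x = 6. The error treats the 'or' cases as 'and' requirements. The correct conclusion is that x = 6 is the unique solution, not that no solution exists.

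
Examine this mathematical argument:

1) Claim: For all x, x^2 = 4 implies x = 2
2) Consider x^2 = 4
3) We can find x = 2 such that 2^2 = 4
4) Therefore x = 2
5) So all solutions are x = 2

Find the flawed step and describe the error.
Step 4: Therefore x = 2

Step 4 incorrectly concludes that x = 2 is the only solution. The proof shows that x = 2 is A solution (existence), but does not show it is the ONLY solution (uniqueness). In fact, x = -2 is also a solution since (-2)^2 = 4. Finding one solution doesn't prove there are no others.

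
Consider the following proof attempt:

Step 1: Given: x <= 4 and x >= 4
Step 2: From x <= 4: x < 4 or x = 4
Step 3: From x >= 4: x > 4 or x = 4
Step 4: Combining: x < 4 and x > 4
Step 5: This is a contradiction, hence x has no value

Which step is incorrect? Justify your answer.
Step 4: Combining: x < 4 and x > 4

Step 4 incorrectly combines the conditions. From x <= 4 and x >= 4, the intersection is x = 4. The error treats the 'or' cases as 'and' requirements. The correct conclusion is that x = 4 is the unique solution, not that no solution exists.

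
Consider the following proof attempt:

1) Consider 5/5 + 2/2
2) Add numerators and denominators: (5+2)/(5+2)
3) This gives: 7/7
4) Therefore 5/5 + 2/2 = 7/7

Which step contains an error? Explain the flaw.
Step 2: Add numerators and denominators: (5+2)/(5+2)

Step 2 incorrectly adds fractions by separately adding numerators and denominators. This is wrong. The correct method requires a common denominator: 5/5 + 2/2 = (5×2 + 2×5)/(5×2) = 20/10 = 2. The method used gives 7/7, which is different.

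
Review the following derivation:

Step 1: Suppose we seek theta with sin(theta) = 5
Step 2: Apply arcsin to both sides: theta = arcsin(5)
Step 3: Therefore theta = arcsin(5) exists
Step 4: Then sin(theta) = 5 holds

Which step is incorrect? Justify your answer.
Step 2: Apply arcsin to both sides: theta = arcsin(5)

Step 2 applies arcsin to 5. However, arcsin(x) is only defined for x in [-1, 1] because sin(theta) can only produce values in that range. Since |5| > 1, arcsin(5) is undefined. There is no angle whose sine equals 5.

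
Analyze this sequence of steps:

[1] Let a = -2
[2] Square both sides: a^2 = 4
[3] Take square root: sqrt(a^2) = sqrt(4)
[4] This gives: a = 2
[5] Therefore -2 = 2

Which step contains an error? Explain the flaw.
Step 4: This gives: a = 2

Step 4 incorrectly states that sqrt(a^2) = a. The correct identity is sqrt(a^2) = |a|. Since a = -2 < 0, we have sqrt(a^2) = |-2| = 2, not a = -2.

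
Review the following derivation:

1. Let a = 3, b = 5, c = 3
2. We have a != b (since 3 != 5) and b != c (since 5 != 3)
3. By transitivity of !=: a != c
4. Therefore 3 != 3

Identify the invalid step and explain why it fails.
Step 3: By transitivity of !=: a != c

Step 3 incorrectly applies transitivity to the '!=' relation. Transitivity states: if a R b and b R c, then a R c. However, '!=' is not transitive. Counterexample: 3 != 5 and 5 != 3, but 3 = 3 (both equal 3). Transitivity holds for relations like <, <=, =, but not for !=.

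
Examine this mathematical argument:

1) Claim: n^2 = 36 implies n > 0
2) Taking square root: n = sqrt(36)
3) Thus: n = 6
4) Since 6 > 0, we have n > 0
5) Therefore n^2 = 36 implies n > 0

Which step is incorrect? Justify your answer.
Step 2: Taking square root: n = sqrt(36)

Step 2 takes the square root and assumes the positive root only. The equation n^2 = 36 actually has two solutions: n = 6 and n = -6. The proof silently assumes n > 0 without justification, then uses this assumption to conclude n > 0, which is circular. The counterexample n = -6 shows the claim is false.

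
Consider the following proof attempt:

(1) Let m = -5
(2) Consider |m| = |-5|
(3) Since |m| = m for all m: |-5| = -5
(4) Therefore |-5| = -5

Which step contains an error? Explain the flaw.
Step 3: Since |m| = m for all m: |-5| = -5

Step 3 incorrectly states that |m| = m for all m. The correct definition is |m| = m when m >= 0, and |m| = -m when m < 0. Since -5 < 0, we have |-5| = -(-5) = 5, not -5.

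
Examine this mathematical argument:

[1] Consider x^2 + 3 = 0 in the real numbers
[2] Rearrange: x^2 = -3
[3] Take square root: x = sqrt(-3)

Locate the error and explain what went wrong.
Step 3: Take square root: x = sqrt(-3)

Step 3 takes the square root of -3, which is negative. In the real number system, the square root of a negative number is undefined. The equation x^2 + 3 = 0 has no real solutions. Square roots of negative numbers only exist in the complex numbers.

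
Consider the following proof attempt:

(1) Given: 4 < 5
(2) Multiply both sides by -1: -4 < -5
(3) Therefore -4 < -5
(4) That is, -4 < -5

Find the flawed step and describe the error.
Step 2: Multiply both sides by -1: -4 < -5

Step 2 multiplies both sides by -1 but fails to reverse the inequality sign. When multiplying (or dividing) an inequality by a negative number, the direction must be reversed. Since 4 < 5, we should get -4 > -5, i.e., -4 > -5.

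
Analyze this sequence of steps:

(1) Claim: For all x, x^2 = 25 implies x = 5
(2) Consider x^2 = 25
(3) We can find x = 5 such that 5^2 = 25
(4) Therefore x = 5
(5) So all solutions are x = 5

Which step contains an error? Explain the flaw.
Step 4: Therefore x = 5

Step 4 incorrectly concludes that x = 5 is the only solution. The proof shows that x = 5 is A solution (existence), but does not show it is the ONLY solution (uniqueness). In fact, x = -5 is also a solution since (-5)^2 = 25. Finding one solution doesn't prove there are no others.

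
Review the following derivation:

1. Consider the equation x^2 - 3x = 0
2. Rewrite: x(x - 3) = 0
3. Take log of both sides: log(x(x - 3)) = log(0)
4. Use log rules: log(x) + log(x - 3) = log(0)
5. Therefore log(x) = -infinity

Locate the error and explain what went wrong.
Step 3: Take log of both sides: log(x(x - 3)) = log(0)

Step 3 takes the logarithm of both sides, resulting in log(0) on the right side. The logarithm is only defined for positive numbers; log(0) is undefined (approaches negative infinity). This operation is invalid.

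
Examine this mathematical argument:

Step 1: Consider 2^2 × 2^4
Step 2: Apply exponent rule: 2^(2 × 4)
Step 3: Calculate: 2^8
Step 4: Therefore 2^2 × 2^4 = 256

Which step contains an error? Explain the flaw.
Step 2: Apply exponent rule: 2^(2 × 4)

Step 2 incorrectly states that a^b × a^c = a^(b×c). The correct rule is a^b × a^c = a^(b+c). The actual value is 2^2 × 2^4 = 2^6 = 64, not 2^8 = 256.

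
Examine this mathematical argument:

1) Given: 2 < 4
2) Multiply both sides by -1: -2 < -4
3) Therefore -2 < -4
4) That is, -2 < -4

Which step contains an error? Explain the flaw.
Step 2: Multiply both sides by -1: -2 < -4

Step 2 multiplies both sides by -1 but fails to reverse the inequality sign. When multiplying (or dividing) an inequality by a negative number, the direction must be reversed. Since 2 < 4, we should get -2 > -4, i.e., -2 > -4.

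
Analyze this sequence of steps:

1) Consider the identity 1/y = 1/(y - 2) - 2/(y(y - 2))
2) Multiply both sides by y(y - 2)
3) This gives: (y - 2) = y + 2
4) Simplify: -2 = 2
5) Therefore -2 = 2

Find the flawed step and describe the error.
Step 3: This gives: (y - 2) = y + 2

Step 3 makes a sign error when clearing denominators. Multiplying -2/(y(y - 2)) by y(y - 2) gives -2, not +2. The correct result is (y - 2) = y - 2, which is trivially true, not (y - 2) = y + 2. (Step 1 is a valid identity: 1/(y - 2) - 2/(y(y - 2)) = (y - 2)/(y(y - 2)) = 1/y.)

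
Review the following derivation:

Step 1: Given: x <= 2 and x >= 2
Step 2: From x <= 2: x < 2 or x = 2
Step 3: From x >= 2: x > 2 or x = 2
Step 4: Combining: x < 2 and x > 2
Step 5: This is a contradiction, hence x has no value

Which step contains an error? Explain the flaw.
Step 4: Combining: x < 2 and x > 2

Step 4 incorrectly combines the conditions. From x <= 2 and x >= 2, the intersection is x = 2. The error treats the 'or' cases as 'and' requirements. The correct conclusion is that x = 2 is the unique solution, not that no solution exists.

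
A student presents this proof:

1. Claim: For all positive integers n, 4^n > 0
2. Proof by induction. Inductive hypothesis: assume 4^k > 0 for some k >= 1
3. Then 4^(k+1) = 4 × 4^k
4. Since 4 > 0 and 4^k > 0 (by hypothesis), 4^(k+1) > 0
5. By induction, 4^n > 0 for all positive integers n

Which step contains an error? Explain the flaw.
Step 5: By induction, 4^n > 0 for all positive integers n

Step 5 concludes the proof by induction, but no base case was ever established. A valid induction proof requires: (1) a base case proving 4^1 > 0, and (2) an inductive step showing IF 4^k > 0 THEN 4^(k+1) > 0. Steps 2-4 correctly establish the inductive step, but without the base case the conclusion in step 5 does not follow.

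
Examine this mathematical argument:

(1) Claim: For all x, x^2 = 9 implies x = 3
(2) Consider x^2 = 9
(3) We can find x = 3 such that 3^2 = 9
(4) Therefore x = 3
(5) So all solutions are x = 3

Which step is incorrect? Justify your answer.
Step 4: Therefore x = 3

Step 4 incorrectly concludes that x = 3 is the only solution. The proof shows that x = 3 is A solution (existence), but does not show it is the ONLY solution (uniqueness). In fact, x = -3 is also a solution since (-3)^2 = 9. Finding one solution doesn't prove there are no others.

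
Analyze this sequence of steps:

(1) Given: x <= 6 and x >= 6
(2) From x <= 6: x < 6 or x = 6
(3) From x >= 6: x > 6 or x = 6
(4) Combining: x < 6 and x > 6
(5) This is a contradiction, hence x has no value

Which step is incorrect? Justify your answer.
Step 4: Combining: x < 6 and x > 6

Step 4 incorrectly combines the conditions. From x <= 6 and x >= 6, the intersection is x = 6. The error treats the 'or' cases as 'and' requirements. The correct conclusion is that x = 6 is the unique solution, not that no solution exists.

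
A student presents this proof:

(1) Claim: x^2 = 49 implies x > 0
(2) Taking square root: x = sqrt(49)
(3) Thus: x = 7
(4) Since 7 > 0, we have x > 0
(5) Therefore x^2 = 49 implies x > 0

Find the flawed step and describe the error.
Step 2: Taking square root: x = sqrt(49)

Step 2 takes the square root and assumes the positive root only. The equation x^2 = 49 actually has two solutions: x = 7 and x = -7. The proof silently assumes x > 0 without justification, then uses this assumption to conclude x > 0, which is circular. The counterexample x = -7 shows the claim is false.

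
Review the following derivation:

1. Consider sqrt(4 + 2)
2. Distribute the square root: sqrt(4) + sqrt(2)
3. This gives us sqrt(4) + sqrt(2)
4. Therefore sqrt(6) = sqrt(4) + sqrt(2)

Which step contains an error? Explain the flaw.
Step 2: Distribute the square root: sqrt(4) + sqrt(2)

Step 2 incorrectly 'distributes' the square root over addition. The square root function does not distribute: sqrt(a + b) ≠ sqrt(a) + sqrt(b). In fact, sqrt(4 + 2) = sqrt(6) ≈ 2.4495, while sqrt(4) + sqrt(2) ≈ 3.4142.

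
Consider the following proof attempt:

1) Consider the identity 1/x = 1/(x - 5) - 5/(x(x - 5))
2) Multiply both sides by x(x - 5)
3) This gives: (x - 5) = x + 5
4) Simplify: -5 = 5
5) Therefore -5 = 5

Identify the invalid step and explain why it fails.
Step 3: This gives: (x - 5) = x + 5

Step 3 makes a sign error when clearing denominators. Multiplying -5/(x(x - 5)) by x(x - 5) gives -5, not +5. The correct result is (x - 5) = x - 5, which is trivially true, not (x - 5) = x + 5. (Step 1 is a valid identity: 1/(x - 5) - 5/(x(x - 5)) = (x - 5)/(x(x - 5)) = 1/x.)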